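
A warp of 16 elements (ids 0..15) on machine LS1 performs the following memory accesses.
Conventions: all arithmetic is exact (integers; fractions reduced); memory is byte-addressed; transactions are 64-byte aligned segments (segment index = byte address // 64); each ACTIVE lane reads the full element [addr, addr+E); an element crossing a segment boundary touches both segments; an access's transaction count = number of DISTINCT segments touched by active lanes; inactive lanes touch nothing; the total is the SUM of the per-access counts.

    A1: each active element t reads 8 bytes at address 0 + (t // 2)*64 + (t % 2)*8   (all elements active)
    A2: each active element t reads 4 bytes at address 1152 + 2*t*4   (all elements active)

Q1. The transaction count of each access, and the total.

A1: 8 transactions
A2: 2 transactions

Answer: 8,2; total 10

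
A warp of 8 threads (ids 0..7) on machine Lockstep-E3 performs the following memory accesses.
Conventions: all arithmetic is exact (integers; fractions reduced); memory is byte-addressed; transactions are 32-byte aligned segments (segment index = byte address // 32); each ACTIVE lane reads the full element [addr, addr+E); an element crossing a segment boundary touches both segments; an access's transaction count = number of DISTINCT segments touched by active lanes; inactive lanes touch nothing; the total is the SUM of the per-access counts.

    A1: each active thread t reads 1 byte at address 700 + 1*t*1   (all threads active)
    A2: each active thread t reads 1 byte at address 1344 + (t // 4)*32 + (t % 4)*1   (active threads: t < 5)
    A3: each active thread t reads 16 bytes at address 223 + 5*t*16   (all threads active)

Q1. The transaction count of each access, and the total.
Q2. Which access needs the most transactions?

A1: 2 transactions
A2: 2 transactions
A3: 12 transactions

Answer: 2,2,12; total 16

Answer: A3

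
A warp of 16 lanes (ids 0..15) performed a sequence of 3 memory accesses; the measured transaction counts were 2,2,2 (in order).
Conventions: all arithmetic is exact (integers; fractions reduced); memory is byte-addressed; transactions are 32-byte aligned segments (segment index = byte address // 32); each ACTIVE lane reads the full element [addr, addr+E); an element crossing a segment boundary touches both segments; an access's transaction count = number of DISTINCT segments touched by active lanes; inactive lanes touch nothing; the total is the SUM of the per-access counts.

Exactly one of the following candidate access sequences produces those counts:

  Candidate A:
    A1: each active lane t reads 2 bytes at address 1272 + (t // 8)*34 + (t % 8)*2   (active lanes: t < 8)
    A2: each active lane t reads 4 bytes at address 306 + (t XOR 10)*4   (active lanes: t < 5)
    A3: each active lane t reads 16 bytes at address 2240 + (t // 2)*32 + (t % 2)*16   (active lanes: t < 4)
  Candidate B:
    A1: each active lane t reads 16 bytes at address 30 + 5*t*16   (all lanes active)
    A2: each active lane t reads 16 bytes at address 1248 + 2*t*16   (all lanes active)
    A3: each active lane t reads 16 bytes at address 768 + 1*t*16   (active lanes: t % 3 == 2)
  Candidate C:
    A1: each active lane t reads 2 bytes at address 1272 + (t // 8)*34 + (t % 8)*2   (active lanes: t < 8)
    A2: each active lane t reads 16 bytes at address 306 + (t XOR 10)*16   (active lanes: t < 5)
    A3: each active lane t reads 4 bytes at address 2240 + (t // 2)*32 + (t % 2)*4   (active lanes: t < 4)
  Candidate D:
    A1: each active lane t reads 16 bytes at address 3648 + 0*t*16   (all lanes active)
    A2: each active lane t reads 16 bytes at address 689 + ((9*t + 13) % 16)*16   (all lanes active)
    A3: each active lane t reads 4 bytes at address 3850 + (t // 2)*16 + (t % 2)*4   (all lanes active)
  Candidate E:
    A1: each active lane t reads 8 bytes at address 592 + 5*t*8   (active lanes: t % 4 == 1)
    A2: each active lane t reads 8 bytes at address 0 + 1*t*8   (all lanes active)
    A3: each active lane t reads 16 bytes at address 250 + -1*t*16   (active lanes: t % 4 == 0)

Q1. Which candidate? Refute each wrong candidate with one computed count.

B: A1 gives 24 transactions, not 2
C: A2 gives 5 transactions, not 2
D: A1 gives 1 transaction, not 2
E: A1 gives 4 transactions, not 2
A: all counts match (2,2,2)

Answer: A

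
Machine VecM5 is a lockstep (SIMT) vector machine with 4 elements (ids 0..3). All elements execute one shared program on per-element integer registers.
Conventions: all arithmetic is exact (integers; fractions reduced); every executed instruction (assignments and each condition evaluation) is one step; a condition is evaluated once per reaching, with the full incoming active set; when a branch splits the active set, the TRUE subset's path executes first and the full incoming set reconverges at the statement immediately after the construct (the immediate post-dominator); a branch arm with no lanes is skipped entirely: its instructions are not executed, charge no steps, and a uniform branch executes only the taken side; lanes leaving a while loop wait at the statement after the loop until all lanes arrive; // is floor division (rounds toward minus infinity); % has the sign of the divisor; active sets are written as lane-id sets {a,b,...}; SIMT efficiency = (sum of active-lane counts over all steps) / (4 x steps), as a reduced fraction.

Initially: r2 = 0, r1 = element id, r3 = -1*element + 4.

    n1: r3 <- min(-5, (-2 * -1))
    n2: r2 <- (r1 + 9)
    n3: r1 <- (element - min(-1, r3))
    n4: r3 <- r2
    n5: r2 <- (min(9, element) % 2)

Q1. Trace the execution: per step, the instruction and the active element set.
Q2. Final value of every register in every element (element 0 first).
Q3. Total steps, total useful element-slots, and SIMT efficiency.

step 0: r3 <- min(-5, (-2 * -1))     {0,1,2,3}
step 1: r2 <- (r1 + 9)               {0,1,2,3}
step 2: r1 <- (element - min(-1, r3)) {0,1,2,3}
step 3: r3 <- r2                     {0,1,2,3}
step 4: r2 <- (min(9, element) % 2)  {0,1,2,3}

Answer: 5 steps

r2: 0,1,0,1
r1: 5,6,7,8
r3: 9,10,11,12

steps = 5; useful = 20; efficiency = 20/20 = 1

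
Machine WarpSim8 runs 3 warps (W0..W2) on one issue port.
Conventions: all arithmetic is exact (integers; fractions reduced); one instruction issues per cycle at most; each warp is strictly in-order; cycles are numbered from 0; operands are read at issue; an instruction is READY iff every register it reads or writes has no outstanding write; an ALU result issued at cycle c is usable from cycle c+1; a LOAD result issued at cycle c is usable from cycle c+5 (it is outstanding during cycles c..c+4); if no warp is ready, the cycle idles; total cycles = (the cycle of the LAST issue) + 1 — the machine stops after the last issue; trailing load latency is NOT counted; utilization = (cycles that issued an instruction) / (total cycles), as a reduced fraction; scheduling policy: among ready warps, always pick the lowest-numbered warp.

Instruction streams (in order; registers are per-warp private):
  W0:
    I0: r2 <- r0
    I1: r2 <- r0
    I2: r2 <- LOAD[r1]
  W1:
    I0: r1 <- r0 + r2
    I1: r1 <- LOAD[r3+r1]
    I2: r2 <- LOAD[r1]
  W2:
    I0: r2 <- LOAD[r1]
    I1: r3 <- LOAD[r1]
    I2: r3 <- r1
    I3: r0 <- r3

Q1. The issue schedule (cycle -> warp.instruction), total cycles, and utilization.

cycle 0: W0.I0
cycle 1: W0.I1
cycle 2: W0.I2
cycle 3: W1.I0
cycle 4: W1.I1
cycle 5: W2.I0
cycle 6: W2.I1
cycle 7: idle
cycle 8: idle
cycle 9: W1.I2
cycle 10: idle
cycle 11: W2.I2
cycle 12: W2.I3

Answer: 13 cycles, utilization 10/13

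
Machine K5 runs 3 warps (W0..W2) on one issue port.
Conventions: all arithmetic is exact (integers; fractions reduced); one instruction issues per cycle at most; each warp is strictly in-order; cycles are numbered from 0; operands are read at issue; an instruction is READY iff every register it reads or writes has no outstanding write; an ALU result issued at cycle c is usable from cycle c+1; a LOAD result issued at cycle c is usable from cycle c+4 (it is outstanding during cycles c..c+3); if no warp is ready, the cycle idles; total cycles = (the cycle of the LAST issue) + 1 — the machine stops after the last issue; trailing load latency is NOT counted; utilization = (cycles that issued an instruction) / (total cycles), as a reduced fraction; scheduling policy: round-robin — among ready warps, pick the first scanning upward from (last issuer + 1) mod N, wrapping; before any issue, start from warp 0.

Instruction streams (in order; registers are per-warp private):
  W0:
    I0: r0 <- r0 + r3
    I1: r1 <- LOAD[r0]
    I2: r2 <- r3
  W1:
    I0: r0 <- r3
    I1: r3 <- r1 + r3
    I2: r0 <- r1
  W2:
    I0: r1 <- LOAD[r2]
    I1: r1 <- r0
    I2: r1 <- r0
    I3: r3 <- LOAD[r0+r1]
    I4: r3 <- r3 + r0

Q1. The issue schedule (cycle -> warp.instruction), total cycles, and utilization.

cycle 0: W0.I0
cycle 1: W1.I0
cycle 2: W2.I0
cycle 3: W0.I1
cycle 4: W1.I1
cycle 5: W0.I2
cycle 6: W1.I2
cycle 7: W2.I1
cycle 8: W2.I2
cycle 9: W2.I3
cycle 10: idle
cycle 11: idle
cycle 12: idle
cycle 13: W2.I4

Answer: 14 cycles, utilization 11/14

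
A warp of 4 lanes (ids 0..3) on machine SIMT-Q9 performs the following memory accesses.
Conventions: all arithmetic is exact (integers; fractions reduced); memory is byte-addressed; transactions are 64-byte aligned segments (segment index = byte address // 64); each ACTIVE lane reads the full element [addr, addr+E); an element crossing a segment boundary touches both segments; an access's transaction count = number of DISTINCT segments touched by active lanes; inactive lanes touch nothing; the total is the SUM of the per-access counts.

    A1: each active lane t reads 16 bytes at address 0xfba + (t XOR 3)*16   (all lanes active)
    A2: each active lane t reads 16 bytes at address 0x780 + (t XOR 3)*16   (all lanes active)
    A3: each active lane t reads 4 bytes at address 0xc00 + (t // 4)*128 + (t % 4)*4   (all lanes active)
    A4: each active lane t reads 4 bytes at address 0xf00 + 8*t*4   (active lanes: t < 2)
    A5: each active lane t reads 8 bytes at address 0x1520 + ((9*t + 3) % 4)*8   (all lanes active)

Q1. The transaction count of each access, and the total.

A1: 2 transactions
A2: 1 transaction
A3: 1 transaction
A4: 1 transaction
A5: 1 transaction

Answer: 2,1,1,1,1; total 6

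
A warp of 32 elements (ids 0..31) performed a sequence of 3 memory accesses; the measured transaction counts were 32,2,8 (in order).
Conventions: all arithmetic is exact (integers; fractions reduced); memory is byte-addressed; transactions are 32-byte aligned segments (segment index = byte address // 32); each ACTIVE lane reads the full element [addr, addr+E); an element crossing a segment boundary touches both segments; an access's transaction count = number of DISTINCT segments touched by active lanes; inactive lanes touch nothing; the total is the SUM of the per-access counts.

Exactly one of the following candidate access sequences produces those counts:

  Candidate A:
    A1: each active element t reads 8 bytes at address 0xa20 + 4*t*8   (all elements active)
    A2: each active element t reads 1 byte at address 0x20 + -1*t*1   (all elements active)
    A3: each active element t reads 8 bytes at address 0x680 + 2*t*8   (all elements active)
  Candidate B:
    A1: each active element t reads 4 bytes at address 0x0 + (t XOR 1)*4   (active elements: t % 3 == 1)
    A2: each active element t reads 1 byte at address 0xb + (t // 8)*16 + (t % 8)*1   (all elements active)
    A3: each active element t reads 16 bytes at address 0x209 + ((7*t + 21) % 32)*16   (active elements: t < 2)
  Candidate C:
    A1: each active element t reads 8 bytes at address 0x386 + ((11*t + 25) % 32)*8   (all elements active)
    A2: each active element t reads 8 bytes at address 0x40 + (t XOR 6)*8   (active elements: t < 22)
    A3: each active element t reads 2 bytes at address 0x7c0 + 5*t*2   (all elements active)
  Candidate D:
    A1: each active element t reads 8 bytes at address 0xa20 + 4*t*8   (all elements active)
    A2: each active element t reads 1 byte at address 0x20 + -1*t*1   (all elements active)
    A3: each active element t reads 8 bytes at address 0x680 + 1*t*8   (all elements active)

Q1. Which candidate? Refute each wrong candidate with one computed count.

A: A3 gives 16 transactions, not 8
B: A1 gives 4 transactions, not 32
C: A1 gives 9 transactions, not 32
D: all counts match (32,2,8)

Answer: D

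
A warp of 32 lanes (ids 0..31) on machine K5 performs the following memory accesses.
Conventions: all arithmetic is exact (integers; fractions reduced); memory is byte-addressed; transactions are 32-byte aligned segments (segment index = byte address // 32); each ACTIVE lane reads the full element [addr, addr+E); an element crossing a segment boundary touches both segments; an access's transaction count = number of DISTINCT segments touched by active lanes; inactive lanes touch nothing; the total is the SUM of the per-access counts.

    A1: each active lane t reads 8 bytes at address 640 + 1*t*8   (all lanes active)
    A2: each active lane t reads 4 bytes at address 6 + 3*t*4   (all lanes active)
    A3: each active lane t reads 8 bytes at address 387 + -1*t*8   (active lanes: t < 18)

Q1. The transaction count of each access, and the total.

A1: 8 transactions
A2: 12 transactions
A3: 6 transactions

Answer: 8,12,6; total 26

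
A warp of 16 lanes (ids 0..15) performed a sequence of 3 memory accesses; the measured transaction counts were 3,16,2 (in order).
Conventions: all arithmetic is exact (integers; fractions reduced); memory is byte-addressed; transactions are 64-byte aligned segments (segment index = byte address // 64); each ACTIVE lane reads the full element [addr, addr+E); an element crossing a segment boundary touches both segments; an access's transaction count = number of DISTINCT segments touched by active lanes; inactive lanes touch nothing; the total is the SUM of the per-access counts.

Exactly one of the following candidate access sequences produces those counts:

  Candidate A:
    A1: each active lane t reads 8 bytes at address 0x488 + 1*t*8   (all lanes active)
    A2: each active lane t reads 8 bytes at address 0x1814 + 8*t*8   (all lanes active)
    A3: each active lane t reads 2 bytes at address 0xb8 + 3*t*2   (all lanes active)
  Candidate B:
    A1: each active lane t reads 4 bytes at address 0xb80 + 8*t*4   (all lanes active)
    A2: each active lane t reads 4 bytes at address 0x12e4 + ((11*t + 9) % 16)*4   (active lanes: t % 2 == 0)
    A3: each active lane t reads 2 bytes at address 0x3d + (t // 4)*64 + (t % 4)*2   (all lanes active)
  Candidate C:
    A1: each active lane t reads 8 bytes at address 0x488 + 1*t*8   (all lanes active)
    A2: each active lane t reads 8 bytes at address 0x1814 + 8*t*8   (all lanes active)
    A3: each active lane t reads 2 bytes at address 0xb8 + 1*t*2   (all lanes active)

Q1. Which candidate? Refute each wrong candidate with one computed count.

A: A3 gives 3 transactions, not 2
B: A1 gives 8 transactions, not 3
C: all counts match (3,16,2)

Answer: C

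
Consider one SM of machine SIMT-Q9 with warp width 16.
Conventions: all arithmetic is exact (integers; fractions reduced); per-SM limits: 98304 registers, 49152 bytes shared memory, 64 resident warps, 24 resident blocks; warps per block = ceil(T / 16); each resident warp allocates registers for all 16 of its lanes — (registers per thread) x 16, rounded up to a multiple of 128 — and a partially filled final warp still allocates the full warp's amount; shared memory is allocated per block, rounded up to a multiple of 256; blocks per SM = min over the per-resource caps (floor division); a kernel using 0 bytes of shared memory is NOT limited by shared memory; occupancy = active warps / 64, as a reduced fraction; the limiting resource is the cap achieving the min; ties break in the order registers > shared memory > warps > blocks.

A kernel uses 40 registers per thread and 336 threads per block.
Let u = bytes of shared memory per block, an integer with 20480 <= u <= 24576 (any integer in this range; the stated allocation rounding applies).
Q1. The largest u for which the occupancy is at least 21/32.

Answer: u = 24576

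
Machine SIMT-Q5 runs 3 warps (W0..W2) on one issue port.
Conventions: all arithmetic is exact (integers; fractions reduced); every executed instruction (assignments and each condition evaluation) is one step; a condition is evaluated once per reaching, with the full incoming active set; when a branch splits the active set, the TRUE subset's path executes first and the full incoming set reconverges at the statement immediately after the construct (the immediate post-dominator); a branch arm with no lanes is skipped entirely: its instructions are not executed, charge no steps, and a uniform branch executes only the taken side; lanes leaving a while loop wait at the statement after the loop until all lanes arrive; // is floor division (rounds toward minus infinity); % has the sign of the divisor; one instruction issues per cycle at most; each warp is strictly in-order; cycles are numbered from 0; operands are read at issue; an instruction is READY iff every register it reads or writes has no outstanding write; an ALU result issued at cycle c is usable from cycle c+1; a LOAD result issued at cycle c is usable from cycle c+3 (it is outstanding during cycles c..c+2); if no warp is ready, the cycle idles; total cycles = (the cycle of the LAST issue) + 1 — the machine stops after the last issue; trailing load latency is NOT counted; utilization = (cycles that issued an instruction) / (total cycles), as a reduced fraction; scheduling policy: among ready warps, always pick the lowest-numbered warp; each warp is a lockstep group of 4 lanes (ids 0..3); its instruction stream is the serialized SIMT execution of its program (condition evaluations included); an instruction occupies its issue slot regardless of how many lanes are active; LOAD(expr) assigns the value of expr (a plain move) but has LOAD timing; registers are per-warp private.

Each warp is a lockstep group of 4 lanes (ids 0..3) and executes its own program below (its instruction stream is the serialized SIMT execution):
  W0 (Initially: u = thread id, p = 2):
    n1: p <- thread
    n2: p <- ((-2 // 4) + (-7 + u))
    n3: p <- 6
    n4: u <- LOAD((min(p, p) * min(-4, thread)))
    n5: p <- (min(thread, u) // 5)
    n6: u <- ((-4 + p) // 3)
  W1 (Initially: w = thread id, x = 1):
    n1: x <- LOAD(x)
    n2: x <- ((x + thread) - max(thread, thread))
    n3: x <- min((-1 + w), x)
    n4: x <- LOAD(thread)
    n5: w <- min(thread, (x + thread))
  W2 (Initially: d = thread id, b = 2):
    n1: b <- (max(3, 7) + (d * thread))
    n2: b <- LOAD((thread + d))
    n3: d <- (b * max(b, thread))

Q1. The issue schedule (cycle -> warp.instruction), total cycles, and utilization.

cycle 0: W0.I0
cycle 1: W0.I1
cycle 2: W0.I2
cycle 3: W0.I3
cycle 4: W1.I0
cycle 5: W2.I0
cycle 6: W0.I4
cycle 7: W0.I5
cycle 8: W1.I1
cycle 9: W1.I2
cycle 10: W1.I3
cycle 11: W2.I1
cycle 12: idle
cycle 13: W1.I4
cycle 14: W2.I2

Answer: 15 cycles, utilization 14/15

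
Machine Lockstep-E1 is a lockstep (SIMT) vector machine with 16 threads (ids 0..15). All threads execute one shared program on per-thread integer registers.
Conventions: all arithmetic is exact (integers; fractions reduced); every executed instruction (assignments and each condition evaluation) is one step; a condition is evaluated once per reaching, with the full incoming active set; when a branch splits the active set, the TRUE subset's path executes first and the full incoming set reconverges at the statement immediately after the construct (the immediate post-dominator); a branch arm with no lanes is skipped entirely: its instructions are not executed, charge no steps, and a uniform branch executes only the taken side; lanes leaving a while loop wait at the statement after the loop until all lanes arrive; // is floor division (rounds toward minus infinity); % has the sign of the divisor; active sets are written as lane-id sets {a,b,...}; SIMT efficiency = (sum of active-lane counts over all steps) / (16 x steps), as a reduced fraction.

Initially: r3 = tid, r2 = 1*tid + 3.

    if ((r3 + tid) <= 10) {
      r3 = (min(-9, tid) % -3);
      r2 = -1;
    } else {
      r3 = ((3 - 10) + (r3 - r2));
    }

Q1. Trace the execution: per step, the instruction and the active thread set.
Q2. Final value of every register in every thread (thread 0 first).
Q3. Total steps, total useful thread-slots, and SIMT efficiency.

step 0: eval ((r3 + tid) <= 10)      {0,1,2,3,4,5,6,7,8,9,10,11,12,13,14,15}
step 1: r3 <- (min(-9, tid) % -3)    {0,1,2,3,4,5}
step 2: r2 <- -1                     {0,1,2,3,4,5}
step 3: r3 <- ((3 - 10) + (r3 - r2)) {6,7,8,9,10,11,12,13,14,15}

Answer: 4 steps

r3: 0,0,0,0,0,0,-10,-10,-10,-10,-10,-10,-10,-10,-10,-10
r2: -1,-1,-1,-1,-1,-1,9,10,11,12,13,14,15,16,17,18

steps = 4; useful = 38; efficiency = 38/64 = 19/32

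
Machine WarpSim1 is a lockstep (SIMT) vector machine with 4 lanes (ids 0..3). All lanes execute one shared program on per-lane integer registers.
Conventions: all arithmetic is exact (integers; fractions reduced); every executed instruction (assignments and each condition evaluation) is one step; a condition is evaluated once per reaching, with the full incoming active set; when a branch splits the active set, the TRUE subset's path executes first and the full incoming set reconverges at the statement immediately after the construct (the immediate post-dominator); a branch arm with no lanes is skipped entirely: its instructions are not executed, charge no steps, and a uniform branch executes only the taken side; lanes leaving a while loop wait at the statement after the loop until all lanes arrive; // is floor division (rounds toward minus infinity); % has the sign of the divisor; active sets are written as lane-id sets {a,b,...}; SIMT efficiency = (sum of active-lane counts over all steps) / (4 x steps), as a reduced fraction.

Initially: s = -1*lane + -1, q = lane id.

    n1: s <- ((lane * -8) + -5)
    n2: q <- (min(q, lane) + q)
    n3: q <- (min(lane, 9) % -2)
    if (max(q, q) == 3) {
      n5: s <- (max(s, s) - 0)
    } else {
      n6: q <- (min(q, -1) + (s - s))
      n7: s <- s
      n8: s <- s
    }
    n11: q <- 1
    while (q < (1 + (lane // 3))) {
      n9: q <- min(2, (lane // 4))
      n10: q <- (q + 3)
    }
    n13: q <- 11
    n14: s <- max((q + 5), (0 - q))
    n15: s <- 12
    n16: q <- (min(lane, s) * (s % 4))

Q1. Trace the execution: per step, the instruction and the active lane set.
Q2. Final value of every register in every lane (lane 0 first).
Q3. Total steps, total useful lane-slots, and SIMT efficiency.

step 0: s <- ((lane * -8) + -5)      {0,1,2,3}
step 1: q <- (min(q, lane) + q)      {0,1,2,3}
step 2: q <- (min(lane, 9) % -2)     {0,1,2,3}
step 3: eval (max(q, q) == 3)        {0,1,2,3}
step 4: q <- (min(q, -1) + (s - s))  {0,1,2,3}
step 5: s <- s                       {0,1,2,3}
step 6: s <- s                       {0,1,2,3}
step 7: q <- 1                       {0,1,2,3}
step 8: eval (q < (1 + (lane // 3))) {0,1,2,3}
step 9: q <- min(2, (lane // 4))     {3}
step 10: q <- (q + 3)                 {3}
step 11: eval (q < (1 + (lane // 3))) {3}
step 12: q <- 11                      {0,1,2,3}
step 13: s <- max((q + 5), (0 - q))   {0,1,2,3}
step 14: s <- 12                      {0,1,2,3}
step 15: q <- (min(lane, s) * (s % 4)) {0,1,2,3}

Answer: 16 steps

s: 12,12,12,12
q: 0,0,0,0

steps = 16; useful = 55; efficiency = 55/64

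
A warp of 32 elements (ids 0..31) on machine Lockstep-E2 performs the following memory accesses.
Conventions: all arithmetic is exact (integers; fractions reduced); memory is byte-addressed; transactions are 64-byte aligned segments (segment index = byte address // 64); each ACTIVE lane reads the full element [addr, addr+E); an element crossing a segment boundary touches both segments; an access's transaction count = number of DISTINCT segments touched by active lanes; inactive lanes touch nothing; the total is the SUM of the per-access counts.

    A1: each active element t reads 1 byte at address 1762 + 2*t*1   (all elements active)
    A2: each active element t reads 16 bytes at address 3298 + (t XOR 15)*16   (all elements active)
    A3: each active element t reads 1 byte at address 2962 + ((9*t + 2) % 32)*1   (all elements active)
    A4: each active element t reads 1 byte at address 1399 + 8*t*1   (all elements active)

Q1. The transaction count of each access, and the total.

A1: 2 transactions
A2: 9 transactions
A3: 1 transaction
A4: 5 transactions

Answer: 2,9,1,5; total 17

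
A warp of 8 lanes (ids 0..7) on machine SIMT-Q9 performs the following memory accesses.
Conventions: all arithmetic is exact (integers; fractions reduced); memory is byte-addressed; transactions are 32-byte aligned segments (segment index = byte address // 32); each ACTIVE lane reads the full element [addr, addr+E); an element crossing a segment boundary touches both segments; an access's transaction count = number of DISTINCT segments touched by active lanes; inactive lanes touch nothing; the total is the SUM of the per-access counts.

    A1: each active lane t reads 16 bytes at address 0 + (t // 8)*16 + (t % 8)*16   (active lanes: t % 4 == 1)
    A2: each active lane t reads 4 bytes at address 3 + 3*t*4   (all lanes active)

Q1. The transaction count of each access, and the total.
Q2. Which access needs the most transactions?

A1: 2 transactions
A2: 3 transactions

Answer: 2,3; total 5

Answer: A2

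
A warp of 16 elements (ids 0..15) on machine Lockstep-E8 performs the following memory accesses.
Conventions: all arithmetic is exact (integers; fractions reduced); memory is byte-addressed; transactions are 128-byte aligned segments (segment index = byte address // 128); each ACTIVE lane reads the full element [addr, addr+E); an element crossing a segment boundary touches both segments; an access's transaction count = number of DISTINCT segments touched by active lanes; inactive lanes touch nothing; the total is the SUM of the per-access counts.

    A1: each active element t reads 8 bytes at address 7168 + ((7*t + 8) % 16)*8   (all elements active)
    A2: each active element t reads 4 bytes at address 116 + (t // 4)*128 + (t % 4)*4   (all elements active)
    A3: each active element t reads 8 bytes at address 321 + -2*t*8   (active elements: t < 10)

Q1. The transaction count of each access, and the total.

A1: 1 transaction
A2: 5 transactions
A3: 2 transactions

Answer: 1,5,2; total 8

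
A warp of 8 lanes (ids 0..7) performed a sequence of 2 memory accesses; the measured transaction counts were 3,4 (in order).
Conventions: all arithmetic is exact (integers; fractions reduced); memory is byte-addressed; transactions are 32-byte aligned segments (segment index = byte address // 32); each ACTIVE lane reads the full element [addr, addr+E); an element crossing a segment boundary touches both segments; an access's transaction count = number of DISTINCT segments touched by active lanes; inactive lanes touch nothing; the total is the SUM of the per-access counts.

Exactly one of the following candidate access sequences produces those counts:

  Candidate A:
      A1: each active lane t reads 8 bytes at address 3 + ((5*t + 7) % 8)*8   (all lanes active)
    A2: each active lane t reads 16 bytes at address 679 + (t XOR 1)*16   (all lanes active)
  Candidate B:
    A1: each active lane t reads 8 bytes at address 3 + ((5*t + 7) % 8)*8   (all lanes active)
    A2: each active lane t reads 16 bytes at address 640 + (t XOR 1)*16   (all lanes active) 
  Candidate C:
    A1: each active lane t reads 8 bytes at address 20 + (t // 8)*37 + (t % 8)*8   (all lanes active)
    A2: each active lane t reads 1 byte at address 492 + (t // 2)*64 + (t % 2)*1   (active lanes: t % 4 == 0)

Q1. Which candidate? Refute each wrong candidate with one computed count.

A: A2 gives 5 transactions, not 4
C: A2 gives 2 transactions, not 4
B: all counts match (3,4)

Answer: B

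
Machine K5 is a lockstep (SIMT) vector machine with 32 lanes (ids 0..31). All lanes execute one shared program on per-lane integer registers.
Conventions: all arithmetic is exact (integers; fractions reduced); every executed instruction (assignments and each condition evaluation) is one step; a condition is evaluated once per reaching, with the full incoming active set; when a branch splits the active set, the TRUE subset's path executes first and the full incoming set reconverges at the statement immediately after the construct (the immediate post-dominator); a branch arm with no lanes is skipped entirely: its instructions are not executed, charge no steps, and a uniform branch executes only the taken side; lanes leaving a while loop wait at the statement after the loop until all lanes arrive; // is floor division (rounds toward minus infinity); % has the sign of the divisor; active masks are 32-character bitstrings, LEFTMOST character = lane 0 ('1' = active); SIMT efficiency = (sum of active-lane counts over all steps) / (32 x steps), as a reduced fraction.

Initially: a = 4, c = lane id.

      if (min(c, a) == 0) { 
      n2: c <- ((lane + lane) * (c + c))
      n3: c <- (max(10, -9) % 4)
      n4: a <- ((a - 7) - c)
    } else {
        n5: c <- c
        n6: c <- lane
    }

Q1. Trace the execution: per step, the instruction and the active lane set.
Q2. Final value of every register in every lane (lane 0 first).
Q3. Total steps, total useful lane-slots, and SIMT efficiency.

step 0: eval (min(c, a) == 0)        11111111111111111111111111111111
step 1: c <- ((lane + lane) * (c + c)) 10000000000000000000000000000000
step 2: c <- (max(10, -9) % 4)       10000000000000000000000000000000
step 3: a <- ((a - 7) - c)           10000000000000000000000000000000
step 4: c <- c                       01111111111111111111111111111111
step 5: c <- lane                    01111111111111111111111111111111

Answer: 6 steps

a: -5,4,4,4,4,4,4,4,4,4,4,4,4,4,4,4,4,4,4,4,4,4,4,4,4,4,4,4,4,4,4,4
c: 2,1,2,3,4,5,6,7,8,9,10,11,12,13,14,15,16,17,18,19,20,21,22,23,24,25,26,27,28,29,30,31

steps = 6; useful = 97; efficiency = 97/192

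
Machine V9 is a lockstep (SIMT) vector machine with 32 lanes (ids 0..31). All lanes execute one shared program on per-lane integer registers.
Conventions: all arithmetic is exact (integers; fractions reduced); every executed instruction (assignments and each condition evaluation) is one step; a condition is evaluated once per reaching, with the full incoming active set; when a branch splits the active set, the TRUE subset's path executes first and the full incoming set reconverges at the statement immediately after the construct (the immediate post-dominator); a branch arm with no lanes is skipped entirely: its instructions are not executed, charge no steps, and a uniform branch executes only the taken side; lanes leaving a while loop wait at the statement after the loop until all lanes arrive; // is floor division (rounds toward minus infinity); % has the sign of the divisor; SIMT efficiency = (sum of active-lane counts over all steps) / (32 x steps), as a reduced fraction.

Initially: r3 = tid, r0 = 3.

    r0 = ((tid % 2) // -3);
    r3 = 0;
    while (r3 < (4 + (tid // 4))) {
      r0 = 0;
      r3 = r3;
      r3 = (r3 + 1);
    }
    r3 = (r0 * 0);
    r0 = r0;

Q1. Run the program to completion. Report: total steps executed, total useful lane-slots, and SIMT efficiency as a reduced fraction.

Answer: 49 steps, 1120 useful, 5/7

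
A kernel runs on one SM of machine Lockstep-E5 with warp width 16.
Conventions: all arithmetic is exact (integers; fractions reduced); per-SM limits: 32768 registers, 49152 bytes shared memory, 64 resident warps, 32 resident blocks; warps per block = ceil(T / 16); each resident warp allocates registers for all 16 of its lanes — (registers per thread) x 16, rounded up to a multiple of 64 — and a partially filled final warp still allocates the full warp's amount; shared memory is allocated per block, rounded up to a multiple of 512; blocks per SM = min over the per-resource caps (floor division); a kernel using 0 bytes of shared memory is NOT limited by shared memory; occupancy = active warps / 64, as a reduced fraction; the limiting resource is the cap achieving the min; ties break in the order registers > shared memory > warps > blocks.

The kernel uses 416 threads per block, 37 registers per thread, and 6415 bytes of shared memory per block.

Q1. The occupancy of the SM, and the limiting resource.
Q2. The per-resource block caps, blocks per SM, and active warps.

Answer: occupancy 13/32, limited by registers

registers: 1 block
shared memory: 7 blocks
warps: 2 blocks
blocks: 32 blocks

Answer: 1 block, 26 active warps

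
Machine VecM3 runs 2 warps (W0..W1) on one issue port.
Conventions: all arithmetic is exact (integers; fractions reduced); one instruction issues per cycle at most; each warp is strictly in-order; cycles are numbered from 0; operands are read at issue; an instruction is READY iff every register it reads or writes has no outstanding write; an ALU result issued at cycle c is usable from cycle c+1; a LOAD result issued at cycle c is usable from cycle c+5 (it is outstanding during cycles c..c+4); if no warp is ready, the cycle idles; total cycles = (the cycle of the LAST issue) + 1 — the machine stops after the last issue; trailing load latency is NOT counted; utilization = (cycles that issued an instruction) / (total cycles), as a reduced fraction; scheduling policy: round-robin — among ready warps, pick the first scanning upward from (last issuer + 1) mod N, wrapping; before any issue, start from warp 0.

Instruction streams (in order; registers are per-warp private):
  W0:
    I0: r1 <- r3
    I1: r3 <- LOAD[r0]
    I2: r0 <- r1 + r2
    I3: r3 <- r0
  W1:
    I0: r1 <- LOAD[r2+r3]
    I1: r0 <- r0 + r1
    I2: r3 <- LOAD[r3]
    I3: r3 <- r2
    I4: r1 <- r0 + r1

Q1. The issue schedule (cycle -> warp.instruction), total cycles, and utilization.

cycle 0: W0.I0
cycle 1: W1.I0
cycle 2: W0.I1
cycle 3: W0.I2
cycle 4: idle
cycle 5: idle
cycle 6: W1.I1
cycle 7: W0.I3
cycle 8: W1.I2
cycle 9: idle
cycle 10: idle
cycle 11: idle
cycle 12: idle
cycle 13: W1.I3
cycle 14: W1.I4

Answer: 15 cycles, utilization 3/5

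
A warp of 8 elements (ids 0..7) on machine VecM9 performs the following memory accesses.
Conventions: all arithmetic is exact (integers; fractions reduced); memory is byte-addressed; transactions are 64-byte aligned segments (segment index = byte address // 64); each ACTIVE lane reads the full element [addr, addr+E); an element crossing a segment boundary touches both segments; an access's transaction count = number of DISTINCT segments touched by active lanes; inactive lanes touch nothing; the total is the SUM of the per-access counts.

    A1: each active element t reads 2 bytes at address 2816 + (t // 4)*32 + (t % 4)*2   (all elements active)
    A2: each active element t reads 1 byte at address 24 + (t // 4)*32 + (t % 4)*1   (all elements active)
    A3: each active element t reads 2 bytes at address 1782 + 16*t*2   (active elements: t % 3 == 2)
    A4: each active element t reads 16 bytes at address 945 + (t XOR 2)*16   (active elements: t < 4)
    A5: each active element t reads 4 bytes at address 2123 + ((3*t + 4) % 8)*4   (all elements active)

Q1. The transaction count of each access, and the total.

A1: 1 transaction
A2: 1 transaction
A3: 2 transactions
A4: 2 transactions
A5: 1 transaction

Answer: 1,1,2,2,1; total 7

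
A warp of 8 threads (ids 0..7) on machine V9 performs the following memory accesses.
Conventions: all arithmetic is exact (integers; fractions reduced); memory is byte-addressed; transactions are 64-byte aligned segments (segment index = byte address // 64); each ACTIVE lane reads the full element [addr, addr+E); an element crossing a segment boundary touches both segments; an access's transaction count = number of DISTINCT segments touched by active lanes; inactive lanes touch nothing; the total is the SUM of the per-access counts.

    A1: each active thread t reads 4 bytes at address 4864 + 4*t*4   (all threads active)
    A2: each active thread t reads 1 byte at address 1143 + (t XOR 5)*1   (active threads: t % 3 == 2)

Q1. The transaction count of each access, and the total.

A1: 2 transactions
A2: 1 transaction

Answer: 2,1; total 3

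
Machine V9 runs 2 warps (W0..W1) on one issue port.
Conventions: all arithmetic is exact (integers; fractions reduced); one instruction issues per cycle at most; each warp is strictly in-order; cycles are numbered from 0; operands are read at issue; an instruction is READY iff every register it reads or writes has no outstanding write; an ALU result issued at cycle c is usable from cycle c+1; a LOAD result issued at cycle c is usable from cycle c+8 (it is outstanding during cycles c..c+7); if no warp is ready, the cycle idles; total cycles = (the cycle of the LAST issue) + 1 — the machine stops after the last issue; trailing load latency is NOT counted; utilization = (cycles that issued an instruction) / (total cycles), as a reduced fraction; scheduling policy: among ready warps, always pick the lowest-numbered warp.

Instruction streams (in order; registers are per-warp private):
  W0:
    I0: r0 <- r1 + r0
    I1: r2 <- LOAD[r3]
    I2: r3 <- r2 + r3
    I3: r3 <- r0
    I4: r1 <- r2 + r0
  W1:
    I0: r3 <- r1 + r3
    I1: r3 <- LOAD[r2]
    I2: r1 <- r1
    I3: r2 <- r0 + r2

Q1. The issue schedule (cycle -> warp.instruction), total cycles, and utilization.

cycle 0: W0.I0
cycle 1: W0.I1
cycle 2: W1.I0
cycle 3: W1.I1
cycle 4: W1.I2
cycle 5: W1.I3
cycle 6: idle
cycle 7: idle
cycle 8: idle
cycle 9: W0.I2
cycle 10: W0.I3
cycle 11: W0.I4

Answer: 12 cycles, utilization 3/4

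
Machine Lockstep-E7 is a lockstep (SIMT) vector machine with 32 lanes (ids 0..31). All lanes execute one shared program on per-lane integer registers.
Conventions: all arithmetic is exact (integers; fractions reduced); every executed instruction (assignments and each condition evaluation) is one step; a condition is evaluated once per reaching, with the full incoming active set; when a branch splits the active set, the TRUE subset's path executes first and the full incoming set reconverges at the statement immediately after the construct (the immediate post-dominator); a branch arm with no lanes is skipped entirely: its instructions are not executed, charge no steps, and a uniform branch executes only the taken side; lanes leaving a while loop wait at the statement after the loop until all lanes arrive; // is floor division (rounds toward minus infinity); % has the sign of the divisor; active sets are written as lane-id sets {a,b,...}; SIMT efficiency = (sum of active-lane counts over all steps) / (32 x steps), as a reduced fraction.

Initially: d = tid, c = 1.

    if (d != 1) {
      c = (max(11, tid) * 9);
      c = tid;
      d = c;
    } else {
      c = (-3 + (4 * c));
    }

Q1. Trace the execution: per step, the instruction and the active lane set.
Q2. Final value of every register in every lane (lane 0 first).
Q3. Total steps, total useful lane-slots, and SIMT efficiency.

step 0: eval (d != 1)                {0,1,2,3,4,5,6,7,8,9,10,11,12,13,14,15,16,17,18,19,20,21,22,23,24,25,26,27,28,29,30,31}
step 1: c <- (max(11, tid) * 9)      {0,2,3,4,5,6,7,8,9,10,11,12,13,14,15,16,17,18,19,20,21,22,23,24,25,26,27,28,29,30,31}
step 2: c <- tid                     {0,2,3,4,5,6,7,8,9,10,11,12,13,14,15,16,17,18,19,20,21,22,23,24,25,26,27,28,29,30,31}
step 3: d <- c                       {0,2,3,4,5,6,7,8,9,10,11,12,13,14,15,16,17,18,19,20,21,22,23,24,25,26,27,28,29,30,31}
step 4: c <- (-3 + (4 * c))          {1}

Answer: 5 steps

d: 0,1,2,3,4,5,6,7,8,9,10,11,12,13,14,15,16,17,18,19,20,21,22,23,24,25,26,27,28,29,30,31
c: 0,1,2,3,4,5,6,7,8,9,10,11,12,13,14,15,16,17,18,19,20,21,22,23,24,25,26,27,28,29,30,31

steps = 5; useful = 126; efficiency = 126/160 = 63/80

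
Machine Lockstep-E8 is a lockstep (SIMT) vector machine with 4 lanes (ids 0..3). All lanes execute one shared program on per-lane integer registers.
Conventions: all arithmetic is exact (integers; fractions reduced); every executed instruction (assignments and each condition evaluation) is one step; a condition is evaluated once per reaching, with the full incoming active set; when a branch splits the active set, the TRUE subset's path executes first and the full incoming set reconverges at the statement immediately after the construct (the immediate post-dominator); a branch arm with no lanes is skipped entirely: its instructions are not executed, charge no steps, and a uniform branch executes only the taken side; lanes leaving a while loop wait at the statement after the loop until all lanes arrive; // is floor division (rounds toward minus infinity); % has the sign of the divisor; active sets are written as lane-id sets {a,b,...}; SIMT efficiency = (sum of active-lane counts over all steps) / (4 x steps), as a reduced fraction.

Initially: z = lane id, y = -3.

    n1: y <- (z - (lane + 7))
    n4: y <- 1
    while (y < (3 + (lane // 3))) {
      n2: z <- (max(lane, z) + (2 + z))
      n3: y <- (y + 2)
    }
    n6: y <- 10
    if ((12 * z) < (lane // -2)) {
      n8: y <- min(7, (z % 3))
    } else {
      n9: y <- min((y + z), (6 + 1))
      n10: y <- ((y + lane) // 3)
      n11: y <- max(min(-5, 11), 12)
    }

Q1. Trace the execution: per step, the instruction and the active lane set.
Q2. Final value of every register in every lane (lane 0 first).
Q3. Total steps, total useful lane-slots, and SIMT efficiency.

step 0: y <- (z - (lane + 7))        {0,1,2,3}
step 1: y <- 1                       {0,1,2,3}
step 2: eval (y < (3 + (lane // 3))) {0,1,2,3}
step 3: z <- (max(lane, z) + (2 + z)) {0,1,2,3}
step 4: y <- (y + 2)                 {0,1,2,3}
step 5: eval (y < (3 + (lane // 3))) {0,1,2,3}
step 6: z <- (max(lane, z) + (2 + z)) {3}
step 7: y <- (y + 2)                 {3}
step 8: eval (y < (3 + (lane // 3))) {3}
step 9: y <- 10                      {0,1,2,3}
step 10: eval ((12 * z) < (lane // -2)) {0,1,2,3}
step 11: y <- min((y + z), (6 + 1))   {0,1,2,3}
step 12: y <- ((y + lane) // 3)       {0,1,2,3}
step 13: y <- max(min(-5, 11), 12)    {0,1,2,3}

Answer: 14 steps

z: 2,4,6,18
y: 12,12,12,12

steps = 14; useful = 47; efficiency = 47/56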